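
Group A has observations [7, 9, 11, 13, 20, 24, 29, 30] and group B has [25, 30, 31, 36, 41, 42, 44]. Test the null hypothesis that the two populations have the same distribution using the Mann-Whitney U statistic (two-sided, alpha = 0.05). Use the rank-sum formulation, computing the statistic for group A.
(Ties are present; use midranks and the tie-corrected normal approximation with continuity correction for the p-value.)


Step 1: Combine and sort all 15 observations; assign midranks.
sorted (value, group): (7,X), (9,X), (11,X), (13,X), (20,X), (24,X), (25,Y), (29,X), (30,X), (30,Y), (31,Y), (36,Y), (41,Y), (42,Y), (44,Y)
ranks: 7->1, 9->2, 11->3, 13->4, 20->5, 24->6, 25->7, 29->8, 30->9.5, 30->9.5, 31->11, 36->12, 41->13, 42->14, 44->15
Step 2: Rank sum for X: R1 = 1 + 2 + 3 + 4 + 5 + 6 + 8 + 9.5 = 38.5.
Step 3: U_X = R1 - n1(n1+1)/2 = 38.5 - 8*9/2 = 38.5 - 36 = 2.5.
       U_Y = n1*n2 - U_X = 56 - 2.5 = 53.5.
Step 4: Ties are present, so use the tie-corrected normal approximation (with continuity correction) for the p-value.
Step 5: p-value = 0.003782; compare to alpha = 0.05. reject H0.

U_X = 2.5, p = 0.003782, reject H0 at alpha = 0.05.


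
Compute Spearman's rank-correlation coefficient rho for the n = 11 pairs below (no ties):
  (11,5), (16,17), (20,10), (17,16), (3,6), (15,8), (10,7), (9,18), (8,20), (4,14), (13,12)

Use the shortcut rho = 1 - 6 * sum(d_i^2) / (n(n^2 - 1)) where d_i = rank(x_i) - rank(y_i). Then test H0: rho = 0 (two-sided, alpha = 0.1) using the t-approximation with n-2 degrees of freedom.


Step 1: Rank x and y separately (midranks; no ties here).
rank(x): 11->6, 16->9, 20->11, 17->10, 3->1, 15->8, 10->5, 9->4, 8->3, 4->2, 13->7
rank(y): 5->1, 17->9, 10->5, 16->8, 6->2, 8->4, 7->3, 18->10, 20->11, 14->7, 12->6
Step 2: d_i = R_x(i) - R_y(i); compute d_i^2.
  (6-1)^2=25, (9-9)^2=0, (11-5)^2=36, (10-8)^2=4, (1-2)^2=1, (8-4)^2=16, (5-3)^2=4, (4-10)^2=36, (3-11)^2=64, (2-7)^2=25, (7-6)^2=1
sum(d^2) = 212.
Step 3: rho = 1 - 6*212 / (11*(11^2 - 1)) = 1 - 1272/1320 = 0.036364.
Step 4: Under H0, t = rho * sqrt((n-2)/(1-rho^2)) = 0.1092 ~ t(9).
Step 5: Two-sided p-value from the t-distribution with 9 df = 0.915468.
Step 6: alpha = 0.1. fail to reject H0.

rho = 0.0364, p = 0.915468, fail to reject H0 at alpha = 0.1.


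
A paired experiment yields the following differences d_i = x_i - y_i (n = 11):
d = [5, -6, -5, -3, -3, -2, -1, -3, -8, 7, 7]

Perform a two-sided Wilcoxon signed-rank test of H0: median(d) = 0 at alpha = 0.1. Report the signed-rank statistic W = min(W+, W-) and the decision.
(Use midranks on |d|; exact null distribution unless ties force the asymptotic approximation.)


Step 1: Drop any zero differences (none here) and take |d_i|.
|d| = [5, 6, 5, 3, 3, 2, 1, 3, 8, 7, 7]
Step 2: Midrank |d_i| (ties get averaged ranks).
ranks: |5|->6.5, |6|->8, |5|->6.5, |3|->4, |3|->4, |2|->2, |1|->1, |3|->4, |8|->11, |7|->9.5, |7|->9.5
Step 3: Attach original signs; sum ranks with positive sign and with negative sign.
W+ = 6.5 + 9.5 + 9.5 = 25.5
W- = 8 + 6.5 + 4 + 4 + 2 + 1 + 4 + 11 = 40.5
(Check: W+ + W- = 66 should equal n(n+1)/2 = 66.)
Step 4: Test statistic W = min(W+, W-) = 25.5.
Step 5: Ties in |d|, so use the tie-corrected normal approximation.
        E[W] = n(n+1)/4 = 11*12/4 = 33.
        Tie groups: |d|=3 (t=3), |d|=5 (t=2), |d|=7 (t=2); sum(t^3 - t) = 36.
        Var[W] = n(n+1)(2n+1)/24 - sum(t^3-t)/48 = 3036/24 - 36/48 = 125.75.
        z = (W - E[W]) / sqrt(Var[W]) = (25.5 - 33) / 11.2138 = -0.6688.
        Two-sided p = 2*Phi(z) = 0.503612.
Step 6: alpha = 0.1. fail to reject H0.

W+ = 25.5, W- = 40.5, W = min = 25.5, p = 0.503612, fail to reject H0.


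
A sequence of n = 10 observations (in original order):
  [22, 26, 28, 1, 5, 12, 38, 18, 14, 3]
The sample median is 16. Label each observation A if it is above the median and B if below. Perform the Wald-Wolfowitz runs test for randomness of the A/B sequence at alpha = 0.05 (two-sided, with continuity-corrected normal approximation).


Step 1: Compute median = 16; label A = above, B = below.
Labels in order: AAABBBAABB  (n_A = 5, n_B = 5)
Step 2: Count runs R = 4.
Step 3: Under H0 (random ordering), E[R] = 2*n_A*n_B/(n_A+n_B) + 1 = 2*5*5/10 + 1 = 6.0000.
        Var[R] = 2*n_A*n_B*(2*n_A*n_B - n_A - n_B) / ((n_A+n_B)^2 * (n_A+n_B-1)) = 2000/900 = 2.2222.
        SD[R] = 1.4907.
Step 4: Continuity-corrected z = (R + 0.5 - E[R]) / SD[R] = (4 + 0.5 - 6.0000) / 1.4907 = -1.0062.
Step 5: Two-sided p-value via normal approximation = 2*(1 - Phi(|z|)) = 0.314305.
Step 6: alpha = 0.05. fail to reject H0.

R = 4, z = -1.0062, p = 0.314305, fail to reject H0.


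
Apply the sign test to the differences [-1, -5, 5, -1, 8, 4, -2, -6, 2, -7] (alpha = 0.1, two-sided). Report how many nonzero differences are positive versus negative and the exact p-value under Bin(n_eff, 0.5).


Step 1: Discard zero differences. Original n = 10; n_eff = number of nonzero differences = 10.
Nonzero differences (with sign): -1, -5, +5, -1, +8, +4, -2, -6, +2, -7
Step 2: Count signs: positive = 4, negative = 6.
Step 3: Under H0: P(positive) = 0.5, so the number of positives S ~ Bin(10, 0.5).
Step 4: Two-sided exact p-value = sum of Bin(10,0.5) probabilities at or below the observed probability = 0.753906.
Step 5: alpha = 0.1. fail to reject H0.

n_eff = 10, pos = 4, neg = 6, p = 0.753906, fail to reject H0.


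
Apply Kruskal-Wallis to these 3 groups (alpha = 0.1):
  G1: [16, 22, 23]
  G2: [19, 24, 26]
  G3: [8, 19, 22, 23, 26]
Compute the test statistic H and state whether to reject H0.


Step 1: Combine all N = 11 observations and assign midranks.
sorted (value, group, rank): (8,G3,1), (16,G1,2), (19,G2,3.5), (19,G3,3.5), (22,G1,5.5), (22,G3,5.5), (23,G1,7.5), (23,G3,7.5), (24,G2,9), (26,G2,10.5), (26,G3,10.5)
Step 2: Sum ranks within each group.
R_1 = 15 (n_1 = 3)
R_2 = 23 (n_2 = 3)
R_3 = 28 (n_3 = 5)
Step 3: H = 12/(N(N+1)) * sum(R_i^2/n_i) - 3(N+1)
     = 12/(11*12) * (15^2/3 + 23^2/3 + 28^2/5) - 3*12
     = 0.090909 * 408.133 - 36
     = 1.103030.
Step 4: Ties present; correction factor C = 1 - 24/(11^3 - 11) = 0.981818. Corrected H = 1.103030 / 0.981818 = 1.123457.
Step 5: Under H0, H ~ chi^2(2); p-value = 0.570223.
Step 6: alpha = 0.1. fail to reject H0.

H = 1.1235, df = 2, p = 0.570223, fail to reject H0.


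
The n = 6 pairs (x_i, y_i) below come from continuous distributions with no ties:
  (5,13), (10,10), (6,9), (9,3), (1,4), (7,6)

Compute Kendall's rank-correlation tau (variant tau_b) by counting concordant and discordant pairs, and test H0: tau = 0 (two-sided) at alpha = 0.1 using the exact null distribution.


Step 1: Enumerate the 15 unordered pairs (i,j) with i<j and classify each by sign(x_j-x_i) * sign(y_j-y_i).
  (1,2):dx=+5,dy=-3->D; (1,3):dx=+1,dy=-4->D; (1,4):dx=+4,dy=-10->D; (1,5):dx=-4,dy=-9->C
  (1,6):dx=+2,dy=-7->D; (2,3):dx=-4,dy=-1->C; (2,4):dx=-1,dy=-7->C; (2,5):dx=-9,dy=-6->C
  (2,6):dx=-3,dy=-4->C; (3,4):dx=+3,dy=-6->D; (3,5):dx=-5,dy=-5->C; (3,6):dx=+1,dy=-3->D
  (4,5):dx=-8,dy=+1->D; (4,6):dx=-2,dy=+3->D; (5,6):dx=+6,dy=+2->C
Step 2: C = 7, D = 8, total pairs = 15.
Step 3: tau = (C - D)/(n(n-1)/2) = (7 - 8)/15 = -0.066667.
Step 4: Exact two-sided p-value (enumerate n! = 720 permutations of y under H0): p = 1.000000.
Step 5: alpha = 0.1. fail to reject H0.

tau_b = -0.0667 (C=7, D=8), p = 1.000000, fail to reject H0.


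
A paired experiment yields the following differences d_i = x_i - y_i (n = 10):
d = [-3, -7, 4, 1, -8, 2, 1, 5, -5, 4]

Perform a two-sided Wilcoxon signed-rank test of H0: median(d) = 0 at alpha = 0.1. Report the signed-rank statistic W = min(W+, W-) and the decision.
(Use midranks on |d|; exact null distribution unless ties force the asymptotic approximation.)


Step 1: Drop any zero differences (none here) and take |d_i|.
|d| = [3, 7, 4, 1, 8, 2, 1, 5, 5, 4]
Step 2: Midrank |d_i| (ties get averaged ranks).
ranks: |3|->4, |7|->9, |4|->5.5, |1|->1.5, |8|->10, |2|->3, |1|->1.5, |5|->7.5, |5|->7.5, |4|->5.5
Step 3: Attach original signs; sum ranks with positive sign and with negative sign.
W+ = 5.5 + 1.5 + 3 + 1.5 + 7.5 + 5.5 = 24.5
W- = 4 + 9 + 10 + 7.5 = 30.5
(Check: W+ + W- = 55 should equal n(n+1)/2 = 55.)
Step 4: Test statistic W = min(W+, W-) = 24.5.
Step 5: Ties in |d|, so use the tie-corrected normal approximation.
        E[W] = n(n+1)/4 = 10*11/4 = 27.5.
        Tie groups: |d|=1 (t=2), |d|=4 (t=2), |d|=5 (t=2); sum(t^3 - t) = 18.
        Var[W] = n(n+1)(2n+1)/24 - sum(t^3-t)/48 = 2310/24 - 18/48 = 95.875.
        z = (W - E[W]) / sqrt(Var[W]) = (24.5 - 27.5) / 9.7916 = -0.3064.
        Two-sided p = 2*Phi(z) = 0.759311.
Step 6: alpha = 0.1. fail to reject H0.

W+ = 24.5, W- = 30.5, W = min = 24.5, p = 0.759311, fail to reject H0.


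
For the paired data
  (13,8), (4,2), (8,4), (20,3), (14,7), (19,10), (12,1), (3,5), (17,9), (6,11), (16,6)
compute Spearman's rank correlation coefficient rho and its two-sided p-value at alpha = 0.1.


Step 1: Rank x and y separately (midranks; no ties here).
rank(x): 13->6, 4->2, 8->4, 20->11, 14->7, 19->10, 12->5, 3->1, 17->9, 6->3, 16->8
rank(y): 8->8, 2->2, 4->4, 3->3, 7->7, 10->10, 1->1, 5->5, 9->9, 11->11, 6->6
Step 2: d_i = R_x(i) - R_y(i); compute d_i^2.
  (6-8)^2=4, (2-2)^2=0, (4-4)^2=0, (11-3)^2=64, (7-7)^2=0, (10-10)^2=0, (5-1)^2=16, (1-5)^2=16, (9-9)^2=0, (3-11)^2=64, (8-6)^2=4
sum(d^2) = 168.
Step 3: rho = 1 - 6*168 / (11*(11^2 - 1)) = 1 - 1008/1320 = 0.236364.
Step 4: Under H0, t = rho * sqrt((n-2)/(1-rho^2)) = 0.7298 ~ t(9).
Step 5: Two-sided p-value from the t-distribution with 9 df = 0.484091.
Step 6: alpha = 0.1. fail to reject H0.

rho = 0.2364, p = 0.484091, fail to reject H0 at alpha = 0.1.


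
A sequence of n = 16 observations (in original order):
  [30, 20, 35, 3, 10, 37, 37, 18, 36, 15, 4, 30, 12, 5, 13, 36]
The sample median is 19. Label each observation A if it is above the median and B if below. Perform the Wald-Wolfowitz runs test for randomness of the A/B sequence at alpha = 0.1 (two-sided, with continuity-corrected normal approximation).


Step 1: Compute median = 19; label A = above, B = below.
Labels in order: AAABBAABABBABBBA  (n_A = 8, n_B = 8)
Step 2: Count runs R = 9.
Step 3: Under H0 (random ordering), E[R] = 2*n_A*n_B/(n_A+n_B) + 1 = 2*8*8/16 + 1 = 9.0000.
        Var[R] = 2*n_A*n_B*(2*n_A*n_B - n_A - n_B) / ((n_A+n_B)^2 * (n_A+n_B-1)) = 14336/3840 = 3.7333.
        SD[R] = 1.9322.
Step 4: R = E[R], so z = 0 with no continuity correction.
Step 5: Two-sided p-value via normal approximation = 2*(1 - Phi(|z|)) = 1.000000.
Step 6: alpha = 0.1. fail to reject H0.

R = 9, z = 0.0000, p = 1.000000, fail to reject H0.


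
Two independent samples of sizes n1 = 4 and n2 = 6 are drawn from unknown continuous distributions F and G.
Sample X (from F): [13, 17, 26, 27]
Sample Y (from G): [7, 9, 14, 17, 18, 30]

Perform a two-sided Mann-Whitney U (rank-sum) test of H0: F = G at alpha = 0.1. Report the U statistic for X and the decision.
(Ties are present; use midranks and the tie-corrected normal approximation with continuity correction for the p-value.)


Step 1: Combine and sort all 10 observations; assign midranks.
sorted (value, group): (7,Y), (9,Y), (13,X), (14,Y), (17,X), (17,Y), (18,Y), (26,X), (27,X), (30,Y)
ranks: 7->1, 9->2, 13->3, 14->4, 17->5.5, 17->5.5, 18->7, 26->8, 27->9, 30->10
Step 2: Rank sum for X: R1 = 3 + 5.5 + 8 + 9 = 25.5.
Step 3: U_X = R1 - n1(n1+1)/2 = 25.5 - 4*5/2 = 25.5 - 10 = 15.5.
       U_Y = n1*n2 - U_X = 24 - 15.5 = 8.5.
Step 4: Ties are present, so use the tie-corrected normal approximation (with continuity correction) for the p-value.
Step 5: p-value = 0.521166; compare to alpha = 0.1. fail to reject H0.

U_X = 15.5, p = 0.521166, fail to reject H0 at alpha = 0.1.


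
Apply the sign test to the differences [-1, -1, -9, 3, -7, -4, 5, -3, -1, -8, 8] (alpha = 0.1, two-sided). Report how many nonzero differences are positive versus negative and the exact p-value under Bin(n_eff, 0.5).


Step 1: Discard zero differences. Original n = 11; n_eff = number of nonzero differences = 11.
Nonzero differences (with sign): -1, -1, -9, +3, -7, -4, +5, -3, -1, -8, +8
Step 2: Count signs: positive = 3, negative = 8.
Step 3: Under H0: P(positive) = 0.5, so the number of positives S ~ Bin(11, 0.5).
Step 4: Two-sided exact p-value = sum of Bin(11,0.5) probabilities at or below the observed probability = 0.226562.
Step 5: alpha = 0.1. fail to reject H0.

n_eff = 11, pos = 3, neg = 8, p = 0.226562, fail to reject H0.


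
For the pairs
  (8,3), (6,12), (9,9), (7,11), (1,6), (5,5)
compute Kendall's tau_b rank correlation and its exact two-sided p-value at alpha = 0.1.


Step 1: Enumerate the 15 unordered pairs (i,j) with i<j and classify each by sign(x_j-x_i) * sign(y_j-y_i).
  (1,2):dx=-2,dy=+9->D; (1,3):dx=+1,dy=+6->C; (1,4):dx=-1,dy=+8->D; (1,5):dx=-7,dy=+3->D
  (1,6):dx=-3,dy=+2->D; (2,3):dx=+3,dy=-3->D; (2,4):dx=+1,dy=-1->D; (2,5):dx=-5,dy=-6->C
  (2,6):dx=-1,dy=-7->C; (3,4):dx=-2,dy=+2->D; (3,5):dx=-8,dy=-3->C; (3,6):dx=-4,dy=-4->C
  (4,5):dx=-6,dy=-5->C; (4,6):dx=-2,dy=-6->C; (5,6):dx=+4,dy=-1->D
Step 2: C = 7, D = 8, total pairs = 15.
Step 3: tau = (C - D)/(n(n-1)/2) = (7 - 8)/15 = -0.066667.
Step 4: Exact two-sided p-value (enumerate n! = 720 permutations of y under H0): p = 1.000000.
Step 5: alpha = 0.1. fail to reject H0.

tau_b = -0.0667 (C=7, D=8), p = 1.000000, fail to reject H0.


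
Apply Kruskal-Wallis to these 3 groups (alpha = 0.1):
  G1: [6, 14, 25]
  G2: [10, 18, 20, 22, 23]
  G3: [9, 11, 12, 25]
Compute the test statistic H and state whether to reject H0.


Step 1: Combine all N = 12 observations and assign midranks.
sorted (value, group, rank): (6,G1,1), (9,G3,2), (10,G2,3), (11,G3,4), (12,G3,5), (14,G1,6), (18,G2,7), (20,G2,8), (22,G2,9), (23,G2,10), (25,G1,11.5), (25,G3,11.5)
Step 2: Sum ranks within each group.
R_1 = 18.5 (n_1 = 3)
R_2 = 37 (n_2 = 5)
R_3 = 22.5 (n_3 = 4)
Step 3: H = 12/(N(N+1)) * sum(R_i^2/n_i) - 3(N+1)
     = 12/(12*13) * (18.5^2/3 + 37^2/5 + 22.5^2/4) - 3*13
     = 0.076923 * 514.446 - 39
     = 0.572756.
Step 4: Ties present; correction factor C = 1 - 6/(12^3 - 12) = 0.996503. Corrected H = 0.572756 / 0.996503 = 0.574766.
Step 5: Under H0, H ~ chi^2(2); p-value = 0.750224.
Step 6: alpha = 0.1. fail to reject H0.

H = 0.5748, df = 2, p = 0.750224, fail to reject H0.


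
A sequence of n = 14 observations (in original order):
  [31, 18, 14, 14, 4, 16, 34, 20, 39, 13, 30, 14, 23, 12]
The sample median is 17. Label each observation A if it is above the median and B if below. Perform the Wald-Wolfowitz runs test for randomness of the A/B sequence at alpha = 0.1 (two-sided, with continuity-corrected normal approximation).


Step 1: Compute median = 17; label A = above, B = below.
Labels in order: AABBBBAAABABAB  (n_A = 7, n_B = 7)
Step 2: Count runs R = 8.
Step 3: Under H0 (random ordering), E[R] = 2*n_A*n_B/(n_A+n_B) + 1 = 2*7*7/14 + 1 = 8.0000.
        Var[R] = 2*n_A*n_B*(2*n_A*n_B - n_A - n_B) / ((n_A+n_B)^2 * (n_A+n_B-1)) = 8232/2548 = 3.2308.
        SD[R] = 1.7974.
Step 4: R = E[R], so z = 0 with no continuity correction.
Step 5: Two-sided p-value via normal approximation = 2*(1 - Phi(|z|)) = 1.000000.
Step 6: alpha = 0.1. fail to reject H0.

R = 8, z = 0.0000, p = 1.000000, fail to reject H0.


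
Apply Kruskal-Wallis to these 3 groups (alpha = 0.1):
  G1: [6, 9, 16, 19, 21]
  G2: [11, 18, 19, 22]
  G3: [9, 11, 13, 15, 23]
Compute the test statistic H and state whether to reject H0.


Step 1: Combine all N = 14 observations and assign midranks.
sorted (value, group, rank): (6,G1,1), (9,G1,2.5), (9,G3,2.5), (11,G2,4.5), (11,G3,4.5), (13,G3,6), (15,G3,7), (16,G1,8), (18,G2,9), (19,G1,10.5), (19,G2,10.5), (21,G1,12), (22,G2,13), (23,G3,14)
Step 2: Sum ranks within each group.
R_1 = 34 (n_1 = 5)
R_2 = 37 (n_2 = 4)
R_3 = 34 (n_3 = 5)
Step 3: H = 12/(N(N+1)) * sum(R_i^2/n_i) - 3(N+1)
     = 12/(14*15) * (34^2/5 + 37^2/4 + 34^2/5) - 3*15
     = 0.057143 * 804.65 - 45
     = 0.980000.
Step 4: Ties present; correction factor C = 1 - 18/(14^3 - 14) = 0.993407. Corrected H = 0.980000 / 0.993407 = 0.986504.
Step 5: Under H0, H ~ chi^2(2); p-value = 0.610637.
Step 6: alpha = 0.1. fail to reject H0.

H = 0.9865, df = 2, p = 0.610637, fail to reject H0.


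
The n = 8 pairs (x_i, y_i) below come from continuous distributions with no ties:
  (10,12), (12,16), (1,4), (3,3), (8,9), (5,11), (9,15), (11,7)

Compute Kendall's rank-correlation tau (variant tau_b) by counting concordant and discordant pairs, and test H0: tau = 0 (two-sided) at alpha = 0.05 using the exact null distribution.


Step 1: Enumerate the 28 unordered pairs (i,j) with i<j and classify each by sign(x_j-x_i) * sign(y_j-y_i).
  (1,2):dx=+2,dy=+4->C; (1,3):dx=-9,dy=-8->C; (1,4):dx=-7,dy=-9->C; (1,5):dx=-2,dy=-3->C
  (1,6):dx=-5,dy=-1->C; (1,7):dx=-1,dy=+3->D; (1,8):dx=+1,dy=-5->D; (2,3):dx=-11,dy=-12->C
  (2,4):dx=-9,dy=-13->C; (2,5):dx=-4,dy=-7->C; (2,6):dx=-7,dy=-5->C; (2,7):dx=-3,dy=-1->C
  (2,8):dx=-1,dy=-9->C; (3,4):dx=+2,dy=-1->D; (3,5):dx=+7,dy=+5->C; (3,6):dx=+4,dy=+7->C
  (3,7):dx=+8,dy=+11->C; (3,8):dx=+10,dy=+3->C; (4,5):dx=+5,dy=+6->C; (4,6):dx=+2,dy=+8->C
  (4,7):dx=+6,dy=+12->C; (4,8):dx=+8,dy=+4->C; (5,6):dx=-3,dy=+2->D; (5,7):dx=+1,dy=+6->C
  (5,8):dx=+3,dy=-2->D; (6,7):dx=+4,dy=+4->C; (6,8):dx=+6,dy=-4->D; (7,8):dx=+2,dy=-8->D
Step 2: C = 21, D = 7, total pairs = 28.
Step 3: tau = (C - D)/(n(n-1)/2) = (21 - 7)/28 = 0.500000.
Step 4: Exact two-sided p-value (enumerate n! = 40320 permutations of y under H0): p = 0.108681.
Step 5: alpha = 0.05. fail to reject H0.

tau_b = 0.5000 (C=21, D=7), p = 0.108681, fail to reject H0.


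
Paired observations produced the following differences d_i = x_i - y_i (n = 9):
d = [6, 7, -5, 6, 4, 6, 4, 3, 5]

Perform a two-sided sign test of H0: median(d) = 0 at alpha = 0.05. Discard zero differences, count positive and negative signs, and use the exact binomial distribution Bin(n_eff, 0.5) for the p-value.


Step 1: Discard zero differences. Original n = 9; n_eff = number of nonzero differences = 9.
Nonzero differences (with sign): +6, +7, -5, +6, +4, +6, +4, +3, +5
Step 2: Count signs: positive = 8, negative = 1.
Step 3: Under H0: P(positive) = 0.5, so the number of positives S ~ Bin(9, 0.5).
Step 4: Two-sided exact p-value = sum of Bin(9,0.5) probabilities at or below the observed probability = 0.039062.
Step 5: alpha = 0.05. reject H0.

n_eff = 9, pos = 8, neg = 1, p = 0.039062, reject H0.


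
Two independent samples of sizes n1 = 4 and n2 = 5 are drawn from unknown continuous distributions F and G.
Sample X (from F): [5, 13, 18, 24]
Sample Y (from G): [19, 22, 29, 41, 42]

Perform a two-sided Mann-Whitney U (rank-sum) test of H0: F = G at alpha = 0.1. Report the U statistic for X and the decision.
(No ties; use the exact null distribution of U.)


Step 1: Combine and sort all 9 observations; assign midranks.
sorted (value, group): (5,X), (13,X), (18,X), (19,Y), (22,Y), (24,X), (29,Y), (41,Y), (42,Y)
ranks: 5->1, 13->2, 18->3, 19->4, 22->5, 24->6, 29->7, 41->8, 42->9
Step 2: Rank sum for X: R1 = 1 + 2 + 3 + 6 = 12.
Step 3: U_X = R1 - n1(n1+1)/2 = 12 - 4*5/2 = 12 - 10 = 2.
       U_Y = n1*n2 - U_X = 20 - 2 = 18.
Step 4: No ties, so the exact null distribution of U (based on enumerating the C(9,4) = 126 equally likely rank assignments) gives the two-sided p-value.
Step 5: p-value = 0.063492; compare to alpha = 0.1. reject H0.

U_X = 2, p = 0.063492, reject H0 at alpha = 0.1.


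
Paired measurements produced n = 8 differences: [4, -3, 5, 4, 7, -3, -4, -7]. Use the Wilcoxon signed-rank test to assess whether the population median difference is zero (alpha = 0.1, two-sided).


Step 1: Drop any zero differences (none here) and take |d_i|.
|d| = [4, 3, 5, 4, 7, 3, 4, 7]
Step 2: Midrank |d_i| (ties get averaged ranks).
ranks: |4|->4, |3|->1.5, |5|->6, |4|->4, |7|->7.5, |3|->1.5, |4|->4, |7|->7.5
Step 3: Attach original signs; sum ranks with positive sign and with negative sign.
W+ = 4 + 6 + 4 + 7.5 = 21.5
W- = 1.5 + 1.5 + 4 + 7.5 = 14.5
(Check: W+ + W- = 36 should equal n(n+1)/2 = 36.)
Step 4: Test statistic W = min(W+, W-) = 14.5.
Step 5: Ties in |d|, so use the tie-corrected normal approximation.
        E[W] = n(n+1)/4 = 8*9/4 = 18.
        Tie groups: |d|=3 (t=2), |d|=4 (t=3), |d|=7 (t=2); sum(t^3 - t) = 36.
        Var[W] = n(n+1)(2n+1)/24 - sum(t^3-t)/48 = 1224/24 - 36/48 = 50.25.
        z = (W - E[W]) / sqrt(Var[W]) = (14.5 - 18) / 7.0887 = -0.4937.
        Two-sided p = 2*Phi(z) = 0.621488.
Step 6: alpha = 0.1. fail to reject H0.

W+ = 21.5, W- = 14.5, W = min = 14.5, p = 0.621488, fail to reject H0.


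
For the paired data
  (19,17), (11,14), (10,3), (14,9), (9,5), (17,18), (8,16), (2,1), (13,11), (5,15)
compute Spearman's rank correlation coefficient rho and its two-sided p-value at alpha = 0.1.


Step 1: Rank x and y separately (midranks; no ties here).
rank(x): 19->10, 11->6, 10->5, 14->8, 9->4, 17->9, 8->3, 2->1, 13->7, 5->2
rank(y): 17->9, 14->6, 3->2, 9->4, 5->3, 18->10, 16->8, 1->1, 11->5, 15->7
Step 2: d_i = R_x(i) - R_y(i); compute d_i^2.
  (10-9)^2=1, (6-6)^2=0, (5-2)^2=9, (8-4)^2=16, (4-3)^2=1, (9-10)^2=1, (3-8)^2=25, (1-1)^2=0, (7-5)^2=4, (2-7)^2=25
sum(d^2) = 82.
Step 3: rho = 1 - 6*82 / (10*(10^2 - 1)) = 1 - 492/990 = 0.503030.
Step 4: Under H0, t = rho * sqrt((n-2)/(1-rho^2)) = 1.6462 ~ t(8).
Step 5: Two-sided p-value from the t-distribution with 8 df = 0.138334.
Step 6: alpha = 0.1. fail to reject H0.

rho = 0.5030, p = 0.138334, fail to reject H0 at alpha = 0.1.


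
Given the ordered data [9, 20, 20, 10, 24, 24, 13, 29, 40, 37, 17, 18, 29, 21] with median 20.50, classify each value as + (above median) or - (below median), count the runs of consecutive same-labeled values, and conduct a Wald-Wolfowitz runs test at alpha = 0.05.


Step 1: Compute median = 20.50; label A = above, B = below.
Labels in order: BBBBAABAAABBAA  (n_A = 7, n_B = 7)
Step 2: Count runs R = 6.
Step 3: Under H0 (random ordering), E[R] = 2*n_A*n_B/(n_A+n_B) + 1 = 2*7*7/14 + 1 = 8.0000.
        Var[R] = 2*n_A*n_B*(2*n_A*n_B - n_A - n_B) / ((n_A+n_B)^2 * (n_A+n_B-1)) = 8232/2548 = 3.2308.
        SD[R] = 1.7974.
Step 4: Continuity-corrected z = (R + 0.5 - E[R]) / SD[R] = (6 + 0.5 - 8.0000) / 1.7974 = -0.8345.
Step 5: Two-sided p-value via normal approximation = 2*(1 - Phi(|z|)) = 0.403986.
Step 6: alpha = 0.05. fail to reject H0.

R = 6, z = -0.8345, p = 0.403986, fail to reject H0.


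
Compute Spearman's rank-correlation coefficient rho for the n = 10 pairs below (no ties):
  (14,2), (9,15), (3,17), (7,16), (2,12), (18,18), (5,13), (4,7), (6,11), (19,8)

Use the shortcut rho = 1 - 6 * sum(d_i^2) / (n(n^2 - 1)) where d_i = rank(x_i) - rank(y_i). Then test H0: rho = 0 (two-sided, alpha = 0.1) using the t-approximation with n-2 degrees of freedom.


Step 1: Rank x and y separately (midranks; no ties here).
rank(x): 14->8, 9->7, 3->2, 7->6, 2->1, 18->9, 5->4, 4->3, 6->5, 19->10
rank(y): 2->1, 15->7, 17->9, 16->8, 12->5, 18->10, 13->6, 7->2, 11->4, 8->3
Step 2: d_i = R_x(i) - R_y(i); compute d_i^2.
  (8-1)^2=49, (7-7)^2=0, (2-9)^2=49, (6-8)^2=4, (1-5)^2=16, (9-10)^2=1, (4-6)^2=4, (3-2)^2=1, (5-4)^2=1, (10-3)^2=49
sum(d^2) = 174.
Step 3: rho = 1 - 6*174 / (10*(10^2 - 1)) = 1 - 1044/990 = -0.054545.
Step 4: Under H0, t = rho * sqrt((n-2)/(1-rho^2)) = -0.1545 ~ t(8).
Step 5: Two-sided p-value from the t-distribution with 8 df = 0.881036.
Step 6: alpha = 0.1. fail to reject H0.

rho = -0.0545, p = 0.881036, fail to reject H0 at alpha = 0.1.


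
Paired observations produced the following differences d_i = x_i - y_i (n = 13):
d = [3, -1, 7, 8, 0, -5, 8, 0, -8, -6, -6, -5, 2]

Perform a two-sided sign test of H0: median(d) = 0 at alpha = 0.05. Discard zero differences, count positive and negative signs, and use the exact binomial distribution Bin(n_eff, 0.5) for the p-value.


Step 1: Discard zero differences. Original n = 13; n_eff = number of nonzero differences = 11.
Nonzero differences (with sign): +3, -1, +7, +8, -5, +8, -8, -6, -6, -5, +2
Step 2: Count signs: positive = 5, negative = 6.
Step 3: Under H0: P(positive) = 0.5, so the number of positives S ~ Bin(11, 0.5).
Step 4: Two-sided exact p-value = sum of Bin(11,0.5) probabilities at or below the observed probability = 1.000000.
Step 5: alpha = 0.05. fail to reject H0.

n_eff = 11, pos = 5, neg = 6, p = 1.000000, fail to reject H0.


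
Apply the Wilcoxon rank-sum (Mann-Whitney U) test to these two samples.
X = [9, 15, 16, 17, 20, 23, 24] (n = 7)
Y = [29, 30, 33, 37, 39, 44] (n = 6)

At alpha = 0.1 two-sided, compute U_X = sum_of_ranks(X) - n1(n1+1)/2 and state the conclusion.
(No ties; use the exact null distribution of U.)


Step 1: Combine and sort all 13 observations; assign midranks.
sorted (value, group): (9,X), (15,X), (16,X), (17,X), (20,X), (23,X), (24,X), (29,Y), (30,Y), (33,Y), (37,Y), (39,Y), (44,Y)
ranks: 9->1, 15->2, 16->3, 17->4, 20->5, 23->6, 24->7, 29->8, 30->9, 33->10, 37->11, 39->12, 44->13
Step 2: Rank sum for X: R1 = 1 + 2 + 3 + 4 + 5 + 6 + 7 = 28.
Step 3: U_X = R1 - n1(n1+1)/2 = 28 - 7*8/2 = 28 - 28 = 0.
       U_Y = n1*n2 - U_X = 42 - 0 = 42.
Step 4: No ties, so the exact null distribution of U (based on enumerating the C(13,7) = 1716 equally likely rank assignments) gives the two-sided p-value.
Step 5: p-value = 0.001166; compare to alpha = 0.1. reject H0.

U_X = 0, p = 0.001166, reject H0 at alpha = 0.1.


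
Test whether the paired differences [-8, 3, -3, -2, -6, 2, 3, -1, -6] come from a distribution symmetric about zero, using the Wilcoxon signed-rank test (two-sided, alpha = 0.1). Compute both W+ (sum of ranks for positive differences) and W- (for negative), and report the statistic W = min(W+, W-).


Step 1: Drop any zero differences (none here) and take |d_i|.
|d| = [8, 3, 3, 2, 6, 2, 3, 1, 6]
Step 2: Midrank |d_i| (ties get averaged ranks).
ranks: |8|->9, |3|->5, |3|->5, |2|->2.5, |6|->7.5, |2|->2.5, |3|->5, |1|->1, |6|->7.5
Step 3: Attach original signs; sum ranks with positive sign and with negative sign.
W+ = 5 + 2.5 + 5 = 12.5
W- = 9 + 5 + 2.5 + 7.5 + 1 + 7.5 = 32.5
(Check: W+ + W- = 45 should equal n(n+1)/2 = 45.)
Step 4: Test statistic W = min(W+, W-) = 12.5.
Step 5: Ties in |d|, so use the tie-corrected normal approximation.
        E[W] = n(n+1)/4 = 9*10/4 = 22.5.
        Tie groups: |d|=2 (t=2), |d|=3 (t=3), |d|=6 (t=2); sum(t^3 - t) = 36.
        Var[W] = n(n+1)(2n+1)/24 - sum(t^3-t)/48 = 1710/24 - 36/48 = 70.5.
        z = (W - E[W]) / sqrt(Var[W]) = (12.5 - 22.5) / 8.3964 = -1.1910.
        Two-sided p = 2*Phi(z) = 0.233660.
Step 6: alpha = 0.1. fail to reject H0.

W+ = 12.5, W- = 32.5, W = min = 12.5, p = 0.233660, fail to reject H0.


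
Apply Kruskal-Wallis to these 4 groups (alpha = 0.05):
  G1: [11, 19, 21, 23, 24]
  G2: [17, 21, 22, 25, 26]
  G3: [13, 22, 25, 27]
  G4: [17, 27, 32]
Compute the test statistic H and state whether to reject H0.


Step 1: Combine all N = 17 observations and assign midranks.
sorted (value, group, rank): (11,G1,1), (13,G3,2), (17,G2,3.5), (17,G4,3.5), (19,G1,5), (21,G1,6.5), (21,G2,6.5), (22,G2,8.5), (22,G3,8.5), (23,G1,10), (24,G1,11), (25,G2,12.5), (25,G3,12.5), (26,G2,14), (27,G3,15.5), (27,G4,15.5), (32,G4,17)
Step 2: Sum ranks within each group.
R_1 = 33.5 (n_1 = 5)
R_2 = 45 (n_2 = 5)
R_3 = 38.5 (n_3 = 4)
R_4 = 36 (n_4 = 3)
Step 3: H = 12/(N(N+1)) * sum(R_i^2/n_i) - 3(N+1)
     = 12/(17*18) * (33.5^2/5 + 45^2/5 + 38.5^2/4 + 36^2/3) - 3*18
     = 0.039216 * 1432.01 - 54
     = 2.157353.
Step 4: Ties present; correction factor C = 1 - 30/(17^3 - 17) = 0.993873. Corrected H = 2.157353 / 0.993873 = 2.170654.
Step 5: Under H0, H ~ chi^2(3); p-value = 0.537752.
Step 6: alpha = 0.05. fail to reject H0.

H = 2.1707, df = 3, p = 0.537752, fail to reject H0.


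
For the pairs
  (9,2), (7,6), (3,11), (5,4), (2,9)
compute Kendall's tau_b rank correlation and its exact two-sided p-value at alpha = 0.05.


Step 1: Enumerate the 10 unordered pairs (i,j) with i<j and classify each by sign(x_j-x_i) * sign(y_j-y_i).
  (1,2):dx=-2,dy=+4->D; (1,3):dx=-6,dy=+9->D; (1,4):dx=-4,dy=+2->D; (1,5):dx=-7,dy=+7->D
  (2,3):dx=-4,dy=+5->D; (2,4):dx=-2,dy=-2->C; (2,5):dx=-5,dy=+3->D; (3,4):dx=+2,dy=-7->D
  (3,5):dx=-1,dy=-2->C; (4,5):dx=-3,dy=+5->D
Step 2: C = 2, D = 8, total pairs = 10.
Step 3: tau = (C - D)/(n(n-1)/2) = (2 - 8)/10 = -0.600000.
Step 4: Exact two-sided p-value (enumerate n! = 120 permutations of y under H0): p = 0.233333.
Step 5: alpha = 0.05. fail to reject H0.

tau_b = -0.6000 (C=2, D=8), p = 0.233333, fail to reject H0.


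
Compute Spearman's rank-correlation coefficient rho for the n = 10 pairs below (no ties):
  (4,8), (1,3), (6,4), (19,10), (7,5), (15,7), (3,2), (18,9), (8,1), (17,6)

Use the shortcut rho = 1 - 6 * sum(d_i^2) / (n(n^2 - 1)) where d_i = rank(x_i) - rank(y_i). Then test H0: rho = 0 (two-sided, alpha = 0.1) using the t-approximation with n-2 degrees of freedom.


Step 1: Rank x and y separately (midranks; no ties here).
rank(x): 4->3, 1->1, 6->4, 19->10, 7->5, 15->7, 3->2, 18->9, 8->6, 17->8
rank(y): 8->8, 3->3, 4->4, 10->10, 5->5, 7->7, 2->2, 9->9, 1->1, 6->6
Step 2: d_i = R_x(i) - R_y(i); compute d_i^2.
  (3-8)^2=25, (1-3)^2=4, (4-4)^2=0, (10-10)^2=0, (5-5)^2=0, (7-7)^2=0, (2-2)^2=0, (9-9)^2=0, (6-1)^2=25, (8-6)^2=4
sum(d^2) = 58.
Step 3: rho = 1 - 6*58 / (10*(10^2 - 1)) = 1 - 348/990 = 0.648485.
Step 4: Under H0, t = rho * sqrt((n-2)/(1-rho^2)) = 2.4095 ~ t(8).
Step 5: Two-sided p-value from the t-distribution with 8 df = 0.042540.
Step 6: alpha = 0.1. reject H0.

rho = 0.6485, p = 0.042540, reject H0 at alpha = 0.1.


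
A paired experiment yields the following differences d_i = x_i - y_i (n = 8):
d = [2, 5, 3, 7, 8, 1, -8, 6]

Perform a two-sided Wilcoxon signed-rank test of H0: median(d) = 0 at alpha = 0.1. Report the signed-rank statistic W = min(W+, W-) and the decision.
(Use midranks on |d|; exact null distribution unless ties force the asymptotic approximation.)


Step 1: Drop any zero differences (none here) and take |d_i|.
|d| = [2, 5, 3, 7, 8, 1, 8, 6]
Step 2: Midrank |d_i| (ties get averaged ranks).
ranks: |2|->2, |5|->4, |3|->3, |7|->6, |8|->7.5, |1|->1, |8|->7.5, |6|->5
Step 3: Attach original signs; sum ranks with positive sign and with negative sign.
W+ = 2 + 4 + 3 + 6 + 7.5 + 1 + 5 = 28.5
W- = 7.5 = 7.5
(Check: W+ + W- = 36 should equal n(n+1)/2 = 36.)
Step 4: Test statistic W = min(W+, W-) = 7.5.
Step 5: Ties in |d|, so use the tie-corrected normal approximation.
        E[W] = n(n+1)/4 = 8*9/4 = 18.
        Tie groups: |d|=8 (t=2); sum(t^3 - t) = 6.
        Var[W] = n(n+1)(2n+1)/24 - sum(t^3-t)/48 = 1224/24 - 6/48 = 50.875.
        z = (W - E[W]) / sqrt(Var[W]) = (7.5 - 18) / 7.1327 = -1.4721.
        Two-sided p = 2*Phi(z) = 0.140994.
Step 6: alpha = 0.1. fail to reject H0.

W+ = 28.5, W- = 7.5, W = min = 7.5, p = 0.140994, fail to reject H0.


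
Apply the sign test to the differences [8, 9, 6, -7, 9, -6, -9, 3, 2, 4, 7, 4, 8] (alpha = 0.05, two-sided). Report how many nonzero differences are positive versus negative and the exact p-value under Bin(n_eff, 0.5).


Step 1: Discard zero differences. Original n = 13; n_eff = number of nonzero differences = 13.
Nonzero differences (with sign): +8, +9, +6, -7, +9, -6, -9, +3, +2, +4, +7, +4, +8
Step 2: Count signs: positive = 10, negative = 3.
Step 3: Under H0: P(positive) = 0.5, so the number of positives S ~ Bin(13, 0.5).
Step 4: Two-sided exact p-value = sum of Bin(13,0.5) probabilities at or below the observed probability = 0.092285.
Step 5: alpha = 0.05. fail to reject H0.

n_eff = 13, pos = 10, neg = 3, p = 0.092285, fail to reject H0.


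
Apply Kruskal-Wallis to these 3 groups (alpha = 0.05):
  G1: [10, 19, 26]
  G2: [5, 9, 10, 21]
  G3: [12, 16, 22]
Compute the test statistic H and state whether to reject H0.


Step 1: Combine all N = 10 observations and assign midranks.
sorted (value, group, rank): (5,G2,1), (9,G2,2), (10,G1,3.5), (10,G2,3.5), (12,G3,5), (16,G3,6), (19,G1,7), (21,G2,8), (22,G3,9), (26,G1,10)
Step 2: Sum ranks within each group.
R_1 = 20.5 (n_1 = 3)
R_2 = 14.5 (n_2 = 4)
R_3 = 20 (n_3 = 3)
Step 3: H = 12/(N(N+1)) * sum(R_i^2/n_i) - 3(N+1)
     = 12/(10*11) * (20.5^2/3 + 14.5^2/4 + 20^2/3) - 3*11
     = 0.109091 * 325.979 - 33
     = 2.561364.
Step 4: Ties present; correction factor C = 1 - 6/(10^3 - 10) = 0.993939. Corrected H = 2.561364 / 0.993939 = 2.576982.
Step 5: Under H0, H ~ chi^2(2); p-value = 0.275687.
Step 6: alpha = 0.05. fail to reject H0.

H = 2.5770, df = 2, p = 0.275687, fail to reject H0.


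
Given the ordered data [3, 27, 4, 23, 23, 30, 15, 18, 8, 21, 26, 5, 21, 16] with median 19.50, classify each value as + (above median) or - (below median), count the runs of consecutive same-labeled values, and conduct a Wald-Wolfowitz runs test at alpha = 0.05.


Step 1: Compute median = 19.50; label A = above, B = below.
Labels in order: BABAAABBBAABAB  (n_A = 7, n_B = 7)
Step 2: Count runs R = 9.
Step 3: Under H0 (random ordering), E[R] = 2*n_A*n_B/(n_A+n_B) + 1 = 2*7*7/14 + 1 = 8.0000.
        Var[R] = 2*n_A*n_B*(2*n_A*n_B - n_A - n_B) / ((n_A+n_B)^2 * (n_A+n_B-1)) = 8232/2548 = 3.2308.
        SD[R] = 1.7974.
Step 4: Continuity-corrected z = (R - 0.5 - E[R]) / SD[R] = (9 - 0.5 - 8.0000) / 1.7974 = 0.2782.
Step 5: Two-sided p-value via normal approximation = 2*(1 - Phi(|z|)) = 0.780879.
Step 6: alpha = 0.05. fail to reject H0.

R = 9, z = 0.2782, p = 0.780879, fail to reject H0.


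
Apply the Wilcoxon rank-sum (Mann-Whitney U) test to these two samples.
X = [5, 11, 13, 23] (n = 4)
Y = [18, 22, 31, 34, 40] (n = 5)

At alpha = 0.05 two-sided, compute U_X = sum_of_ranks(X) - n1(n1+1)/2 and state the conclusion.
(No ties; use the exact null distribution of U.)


Step 1: Combine and sort all 9 observations; assign midranks.
sorted (value, group): (5,X), (11,X), (13,X), (18,Y), (22,Y), (23,X), (31,Y), (34,Y), (40,Y)
ranks: 5->1, 11->2, 13->3, 18->4, 22->5, 23->6, 31->7, 34->8, 40->9
Step 2: Rank sum for X: R1 = 1 + 2 + 3 + 6 = 12.
Step 3: U_X = R1 - n1(n1+1)/2 = 12 - 4*5/2 = 12 - 10 = 2.
       U_Y = n1*n2 - U_X = 20 - 2 = 18.
Step 4: No ties, so the exact null distribution of U (based on enumerating the C(9,4) = 126 equally likely rank assignments) gives the two-sided p-value.
Step 5: p-value = 0.063492; compare to alpha = 0.05. fail to reject H0.

U_X = 2, p = 0.063492, fail to reject H0 at alpha = 0.05.


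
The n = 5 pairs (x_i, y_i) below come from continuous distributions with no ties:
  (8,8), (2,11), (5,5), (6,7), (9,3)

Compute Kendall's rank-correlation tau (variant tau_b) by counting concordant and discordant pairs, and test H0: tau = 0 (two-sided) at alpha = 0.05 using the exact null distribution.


Step 1: Enumerate the 10 unordered pairs (i,j) with i<j and classify each by sign(x_j-x_i) * sign(y_j-y_i).
  (1,2):dx=-6,dy=+3->D; (1,3):dx=-3,dy=-3->C; (1,4):dx=-2,dy=-1->C; (1,5):dx=+1,dy=-5->D
  (2,3):dx=+3,dy=-6->D; (2,4):dx=+4,dy=-4->D; (2,5):dx=+7,dy=-8->D; (3,4):dx=+1,dy=+2->C
  (3,5):dx=+4,dy=-2->D; (4,5):dx=+3,dy=-4->D
Step 2: C = 3, D = 7, total pairs = 10.
Step 3: tau = (C - D)/(n(n-1)/2) = (3 - 7)/10 = -0.400000.
Step 4: Exact two-sided p-value (enumerate n! = 120 permutations of y under H0): p = 0.483333.
Step 5: alpha = 0.05. fail to reject H0.

tau_b = -0.4000 (C=3, D=7), p = 0.483333, fail to reject H0.


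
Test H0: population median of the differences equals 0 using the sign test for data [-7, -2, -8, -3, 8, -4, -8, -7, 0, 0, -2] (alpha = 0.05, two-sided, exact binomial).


Step 1: Discard zero differences. Original n = 11; n_eff = number of nonzero differences = 9.
Nonzero differences (with sign): -7, -2, -8, -3, +8, -4, -8, -7, -2
Step 2: Count signs: positive = 1, negative = 8.
Step 3: Under H0: P(positive) = 0.5, so the number of positives S ~ Bin(9, 0.5).
Step 4: Two-sided exact p-value = sum of Bin(9,0.5) probabilities at or below the observed probability = 0.039062.
Step 5: alpha = 0.05. reject H0.

n_eff = 9, pos = 1, neg = 8, p = 0.039062, reject H0.


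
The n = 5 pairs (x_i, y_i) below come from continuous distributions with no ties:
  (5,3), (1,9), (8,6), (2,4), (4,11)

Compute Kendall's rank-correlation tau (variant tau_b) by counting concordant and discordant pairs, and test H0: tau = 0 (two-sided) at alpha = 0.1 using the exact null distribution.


Step 1: Enumerate the 10 unordered pairs (i,j) with i<j and classify each by sign(x_j-x_i) * sign(y_j-y_i).
  (1,2):dx=-4,dy=+6->D; (1,3):dx=+3,dy=+3->C; (1,4):dx=-3,dy=+1->D; (1,5):dx=-1,dy=+8->D
  (2,3):dx=+7,dy=-3->D; (2,4):dx=+1,dy=-5->D; (2,5):dx=+3,dy=+2->C; (3,4):dx=-6,dy=-2->C
  (3,5):dx=-4,dy=+5->D; (4,5):dx=+2,dy=+7->C
Step 2: C = 4, D = 6, total pairs = 10.
Step 3: tau = (C - D)/(n(n-1)/2) = (4 - 6)/10 = -0.200000.
Step 4: Exact two-sided p-value (enumerate n! = 120 permutations of y under H0): p = 0.816667.
Step 5: alpha = 0.1. fail to reject H0.

tau_b = -0.2000 (C=4, D=6), p = 0.816667, fail to reject H0.


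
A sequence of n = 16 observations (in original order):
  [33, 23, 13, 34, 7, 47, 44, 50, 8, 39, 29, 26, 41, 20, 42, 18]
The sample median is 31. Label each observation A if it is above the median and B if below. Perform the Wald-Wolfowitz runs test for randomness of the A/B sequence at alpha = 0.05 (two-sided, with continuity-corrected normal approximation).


Step 1: Compute median = 31; label A = above, B = below.
Labels in order: ABBABAAABABBABAB  (n_A = 8, n_B = 8)
Step 2: Count runs R = 12.
Step 3: Under H0 (random ordering), E[R] = 2*n_A*n_B/(n_A+n_B) + 1 = 2*8*8/16 + 1 = 9.0000.
        Var[R] = 2*n_A*n_B*(2*n_A*n_B - n_A - n_B) / ((n_A+n_B)^2 * (n_A+n_B-1)) = 14336/3840 = 3.7333.
        SD[R] = 1.9322.
Step 4: Continuity-corrected z = (R - 0.5 - E[R]) / SD[R] = (12 - 0.5 - 9.0000) / 1.9322 = 1.2939.
Step 5: Two-sided p-value via normal approximation = 2*(1 - Phi(|z|)) = 0.195709.
Step 6: alpha = 0.05. fail to reject H0.

R = 12, z = 1.2939, p = 0.195709, fail to reject H0.


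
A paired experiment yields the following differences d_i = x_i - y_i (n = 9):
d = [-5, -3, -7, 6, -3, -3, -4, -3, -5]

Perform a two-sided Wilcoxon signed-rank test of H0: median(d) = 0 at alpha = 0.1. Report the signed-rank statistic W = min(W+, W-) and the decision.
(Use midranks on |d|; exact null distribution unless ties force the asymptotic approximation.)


Step 1: Drop any zero differences (none here) and take |d_i|.
|d| = [5, 3, 7, 6, 3, 3, 4, 3, 5]
Step 2: Midrank |d_i| (ties get averaged ranks).
ranks: |5|->6.5, |3|->2.5, |7|->9, |6|->8, |3|->2.5, |3|->2.5, |4|->5, |3|->2.5, |5|->6.5
Step 3: Attach original signs; sum ranks with positive sign and with negative sign.
W+ = 8 = 8
W- = 6.5 + 2.5 + 9 + 2.5 + 2.5 + 5 + 2.5 + 6.5 = 37
(Check: W+ + W- = 45 should equal n(n+1)/2 = 45.)
Step 4: Test statistic W = min(W+, W-) = 8.
Step 5: Ties in |d|, so use the tie-corrected normal approximation.
        E[W] = n(n+1)/4 = 9*10/4 = 22.5.
        Tie groups: |d|=3 (t=4), |d|=5 (t=2); sum(t^3 - t) = 66.
        Var[W] = n(n+1)(2n+1)/24 - sum(t^3-t)/48 = 1710/24 - 66/48 = 69.875.
        z = (W - E[W]) / sqrt(Var[W]) = (8 - 22.5) / 8.3591 = -1.7346.
        Two-sided p = 2*Phi(z) = 0.082806.
Step 6: alpha = 0.1. reject H0.

W+ = 8, W- = 37, W = min = 8, p = 0.082806, reject H0.


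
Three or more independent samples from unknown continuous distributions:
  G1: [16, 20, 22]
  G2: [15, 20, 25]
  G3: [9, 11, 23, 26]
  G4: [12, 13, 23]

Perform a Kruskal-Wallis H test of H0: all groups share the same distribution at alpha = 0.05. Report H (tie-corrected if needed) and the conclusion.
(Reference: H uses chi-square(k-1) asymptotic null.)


Step 1: Combine all N = 13 observations and assign midranks.
sorted (value, group, rank): (9,G3,1), (11,G3,2), (12,G4,3), (13,G4,4), (15,G2,5), (16,G1,6), (20,G1,7.5), (20,G2,7.5), (22,G1,9), (23,G3,10.5), (23,G4,10.5), (25,G2,12), (26,G3,13)
Step 2: Sum ranks within each group.
R_1 = 22.5 (n_1 = 3)
R_2 = 24.5 (n_2 = 3)
R_3 = 26.5 (n_3 = 4)
R_4 = 17.5 (n_4 = 3)
Step 3: H = 12/(N(N+1)) * sum(R_i^2/n_i) - 3(N+1)
     = 12/(13*14) * (22.5^2/3 + 24.5^2/3 + 26.5^2/4 + 17.5^2/3) - 3*14
     = 0.065934 * 646.479 - 42
     = 0.625000.
Step 4: Ties present; correction factor C = 1 - 12/(13^3 - 13) = 0.994505. Corrected H = 0.625000 / 0.994505 = 0.628453.
Step 5: Under H0, H ~ chi^2(3); p-value = 0.889889.
Step 6: alpha = 0.05. fail to reject H0.

H = 0.6285, df = 3, p = 0.889889, fail to reject H0.


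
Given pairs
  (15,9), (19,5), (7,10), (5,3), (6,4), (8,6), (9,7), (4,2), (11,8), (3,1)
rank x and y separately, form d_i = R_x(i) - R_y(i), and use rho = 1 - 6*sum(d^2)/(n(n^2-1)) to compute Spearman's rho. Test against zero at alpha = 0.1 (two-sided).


Step 1: Rank x and y separately (midranks; no ties here).
rank(x): 15->9, 19->10, 7->5, 5->3, 6->4, 8->6, 9->7, 4->2, 11->8, 3->1
rank(y): 9->9, 5->5, 10->10, 3->3, 4->4, 6->6, 7->7, 2->2, 8->8, 1->1
Step 2: d_i = R_x(i) - R_y(i); compute d_i^2.
  (9-9)^2=0, (10-5)^2=25, (5-10)^2=25, (3-3)^2=0, (4-4)^2=0, (6-6)^2=0, (7-7)^2=0, (2-2)^2=0, (8-8)^2=0, (1-1)^2=0
sum(d^2) = 50.
Step 3: rho = 1 - 6*50 / (10*(10^2 - 1)) = 1 - 300/990 = 0.696970.
Step 4: Under H0, t = rho * sqrt((n-2)/(1-rho^2)) = 2.7490 ~ t(8).
Step 5: Two-sided p-value from the t-distribution with 8 df = 0.025097.
Step 6: alpha = 0.1. reject H0.

rho = 0.6970, p = 0.025097, reject H0 at alpha = 0.1.
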